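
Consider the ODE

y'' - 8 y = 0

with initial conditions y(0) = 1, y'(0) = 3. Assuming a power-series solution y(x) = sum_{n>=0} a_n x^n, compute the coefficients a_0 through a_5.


Ansatz: y(x) = sum_{n>=0} a_n x^n, so y'(x) = sum_{n>=1} n a_n x^(n-1) and y''(x) = sum_{n>=2} n(n-1) a_n x^(n-2).
Substitute into P(x) y'' + Q(x) y' + R(x) y = 0 with P(x) = 1, Q(x) = 0, R(x) = -8, and match powers of x.
Initial conditions: a_0 = 1, a_1 = 3.
Setting the coefficient of each power of x to zero and solving order by order (substituting the coefficients already found):
  x^0: 2 a_2 - 8 a_0 = 0  ->  2 a_2 = 8 a_0 = 8  ->  a_2 = 4
  x^1: 6 a_3 - 8 a_1 = 0  ->  6 a_3 = 8 a_1 = 24  ->  a_3 = 4
  x^2: 12 a_4 - 8 a_2 = 0  ->  12 a_4 = 8 a_2 = 32  ->  a_4 = 8/3
  x^3: 20 a_5 - 8 a_3 = 0  ->  20 a_5 = 8 a_3 = 32  ->  a_5 = 8/5
Truncated series: y(x) = 1 + 3 x + 4 x^2 + 4 x^3 + (8/3) x^4 + (8/5) x^5 + O(x^6).

a_0 = 1; a_1 = 3; a_2 = 4; a_3 = 4; a_4 = 8/3; a_5 = 8/5


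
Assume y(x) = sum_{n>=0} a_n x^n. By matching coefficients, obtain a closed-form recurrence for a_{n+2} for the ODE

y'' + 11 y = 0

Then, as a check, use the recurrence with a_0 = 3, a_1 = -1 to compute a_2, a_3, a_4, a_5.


Substitute y = sum_n a_n x^n into y'' + (const) y = 0.
y''(x) = sum_{n>=0} (n+2)(n+1) a_{n+2} x^n.
The ODE becomes sum_n [(n+2)(n+1) a_{n+2} + 11 a_n] x^n = 0.
Setting each coefficient to zero gives the recurrence:
  (n+2)(n+1) a_{n+2} + 11 a_n = 0,
  a_{n+2} = -11 / ((n+1)(n+2)) a_n.

Check with a_0 = 3, a_1 = -1 (apply the recurrence for n = 0, 1, 2, 3): a_0 = 3, a_1 = -1, a_2 = -33/2, a_3 = 11/6, a_4 = 121/8, a_5 = -121/120.

a_{n+2} = -11/((n+1)(n+2)) * a_n; check: a_0 = 3, a_1 = -1, a_2 = -33/2, a_3 = 11/6, a_4 = 121/8, a_5 = -121/120


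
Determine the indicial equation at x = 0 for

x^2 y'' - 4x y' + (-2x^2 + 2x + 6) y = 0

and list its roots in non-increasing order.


Divide by x^2 to reach normal form y'' + P_1(x) y' + P_2(x) y = 0 with P_1(x) = -4/x and P_2(x) = -2 + 2/x + 6/x^2.
x = 0 is a singular point because the y'-coefficient -4/x has a pole at x = 0 and the y-coefficient -2 + 2/x + 6/x^2 has a pole at x = 0.
It is a regular singular point because x P_1(x) = p(x) = -4 and x^2 P_2(x) = q(x) = -2x^2 + 2x + 6 are polynomials, hence analytic at x = 0.
p(0) = -4,  q(0) = 6.
Indicial equation: r(r-1) + p(0) r + q(0) = 0, i.e. r^2 + (p(0) - 1) r + q(0) = 0, i.e. r^2 - 5 r + 6 = 0.
Discriminant: (-5)^2 - 4(6) = 1, so r = (5 ± 1)/2.
Solving: r_1 = 3, r_2 = 2.

indicial: r^2 - 5 r + 6 = 0; roots r_1 = 3, r_2 = 2


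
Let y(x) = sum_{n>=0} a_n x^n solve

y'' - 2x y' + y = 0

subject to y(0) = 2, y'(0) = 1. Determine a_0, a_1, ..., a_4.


Ansatz: y(x) = sum_{n>=0} a_n x^n, so y'(x) = sum_{n>=1} n a_n x^(n-1) and y''(x) = sum_{n>=2} n(n-1) a_n x^(n-2).
Substitute into P(x) y'' + Q(x) y' + R(x) y = 0 with P(x) = 1, Q(x) = -2x, R(x) = 1, and match powers of x.
Initial conditions: a_0 = 2, a_1 = 1.
Setting the coefficient of each power of x to zero and solving order by order (substituting the coefficients already found):
  x^0: 2 a_2 + a_0 = 0  ->  2 a_2 = -a_0 = -2  ->  a_2 = -1
  x^1: 6 a_3 - a_1 = 0  ->  6 a_3 = a_1 = 1  ->  a_3 = 1/6
  x^2: 12 a_4 - 3 a_2 = 0  ->  12 a_4 = 3 a_2 = -3  ->  a_4 = -1/4
Truncated series: y(x) = 2 + x - x^2 + (1/6) x^3 - (1/4) x^4 + O(x^5).

a_0 = 2; a_1 = 1; a_2 = -1; a_3 = 1/6; a_4 = -1/4


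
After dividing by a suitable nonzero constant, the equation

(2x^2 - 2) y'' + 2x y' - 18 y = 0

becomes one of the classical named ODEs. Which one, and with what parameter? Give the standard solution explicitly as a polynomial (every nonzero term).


All three coefficients share the factor -2; dividing through by -2 gives  (1 - x^2) y'' - x y' + 9 y = 0.
This matches the Chebyshev equation (1 - x^2) y'' - x y' + n^2 y = 0 (note the -x y' term, not -2x y') with n^2 = 9, so n = 3; the polynomial solution is T_3(x).
With y = sum_k a_k x^k, matching x^k gives (k+2)(k+1) a_{k+2} = (k^2 - n^2) a_k = (k - 3)(k + 3) a_k. The right side vanishes at k = 3, so the series with the parity of 3 terminates at degree 3.
Standard normalization: leading coefficient of T_n is 2^(n-1), so a_3 = 2^2 = 4. Work downward with a_k = (k+1)(k+2) a_{k+2} / ((k - 3)(k + 3)):
  a_1 = (2)(3)(4) / ((1 - 3)(1 + 3)) = 24/(-8) = -3
Hence T_3(x) = 4 x^3 - 3 x.

T_3(x); series = 4 x^3 - 3 x


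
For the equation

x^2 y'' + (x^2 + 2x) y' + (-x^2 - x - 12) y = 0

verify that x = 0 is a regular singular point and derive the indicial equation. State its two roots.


Divide by x^2 to reach normal form y'' + P_1(x) y' + P_2(x) y = 0 with P_1(x) = 1 + 2/x and P_2(x) = -1 - 1/x - 12/x^2.
x = 0 is a singular point because the y'-coefficient 1 + 2/x has a pole at x = 0 and the y-coefficient -1 - 1/x - 12/x^2 has a pole at x = 0.
It is a regular singular point because x P_1(x) = p(x) = x + 2 and x^2 P_2(x) = q(x) = -x^2 - x - 12 are polynomials, hence analytic at x = 0.
p(0) = 2,  q(0) = -12.
Indicial equation: r(r-1) + p(0) r + q(0) = 0, i.e. r^2 + (p(0) - 1) r + q(0) = 0, i.e. r^2 + 1 r - 12 = 0.
Discriminant: (1)^2 - 4(-12) = 49, so r = (-1 ± 7)/2.
Solving: r_1 = 3, r_2 = -4.

indicial: r^2 + 1 r - 12 = 0; roots r_1 = 3, r_2 = -4


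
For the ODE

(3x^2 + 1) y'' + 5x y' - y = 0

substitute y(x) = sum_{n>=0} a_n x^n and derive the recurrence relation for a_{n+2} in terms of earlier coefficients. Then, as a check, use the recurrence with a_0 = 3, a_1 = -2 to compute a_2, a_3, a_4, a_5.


Substitute y = sum_n a_n x^n.
(1 + 3 x^2) y'' contributes (n+2)(n+1) a_{n+2} + 3 n(n-1) a_n at x^n.
5 x y'(x) contributes 5 n a_n at x^n.
-y(x) contributes -1 a_n at x^n.
Matching x^n: (n+2)(n+1) a_{n+2} + (3 n(n-1) + 5 n - 1) a_n = 0.
Thus a_{n+2} = (-3 n(n-1) - 5 n + 1) / ((n+1)(n+2)) * a_n.

Check with a_0 = 3, a_1 = -2 (apply the recurrence for n = 0, 1, 2, 3): a_0 = 3, a_1 = -2, a_2 = 3/2, a_3 = 4/3, a_4 = -15/8, a_5 = -32/15.

a_(n+2) = (-3 n(n-1) - 5 n + 1) / ((n+1)(n+2)) * a_n; check: a_0 = 3, a_1 = -2, a_2 = 3/2, a_3 = 4/3, a_4 = -15/8, a_5 = -32/15


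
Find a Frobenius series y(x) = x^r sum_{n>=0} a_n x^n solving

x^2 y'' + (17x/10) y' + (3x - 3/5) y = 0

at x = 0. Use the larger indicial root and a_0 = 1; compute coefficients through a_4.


Write in Frobenius form y'' + (p(x)/x) y' + (q(x)/x^2) y = 0:
  p(x) = 17/10,  q(x) = 3x - 3/5.
Indicial equation: r(r-1) + (17/10) r + (-3/5) = 0 -> roots r_1 = 1/2, r_2 = -6/5.
Take r = r_1 = 1/2. Let y(x) = x^r sum_{n>=0} a_n x^n with a_0 = 1.
Substitute y = x^r sum a_n x^n and match x^{r+n}. The recurrence is
  D(n) a_n + 3 a_{n-1} = 0,  where D(n) = (r+n)(r+n-1) + (17/10)(r+n) + (-3/5).
  a_n = -3 / D(n) * a_{n-1}.
Since the indicial polynomial factors as (r - r_1)(r - r_2), D(n) = (r_1 + n - r_1)(r_1 + n - r_2) = n(n + 17/10).
Evaluating step by step (a_0 = 1):
  n = 1: D(1) = 1(1 + 17/10) = 27/10; numerator = -3(1) = -3; a_1 = (-3)/(27/10) = -10/9
  n = 2: D(2) = 2(2 + 17/10) = 37/5; numerator = -3(-10/9) = 10/3; a_2 = (10/3)/(37/5) = 50/111
  n = 3: D(3) = 3(3 + 17/10) = 141/10; numerator = -3(50/111) = -50/37; a_3 = (-50/37)/(141/10) = -500/5217
  n = 4: D(4) = 4(4 + 17/10) = 114/5; numerator = -3(-500/5217) = 500/1739; a_4 = (500/1739)/(114/5) = 1250/99123

r = 1/2; a_0 = 1; a_1 = -10/9; a_2 = 50/111; a_3 = -500/5217; a_4 = 1250/99123


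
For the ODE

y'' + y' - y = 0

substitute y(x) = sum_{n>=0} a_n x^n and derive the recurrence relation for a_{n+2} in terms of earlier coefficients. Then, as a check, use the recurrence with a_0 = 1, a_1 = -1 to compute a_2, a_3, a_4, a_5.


Substitute y = sum_n a_n x^n.
y''(x) has coefficient (n+2)(n+1) a_{n+2} at x^n;
y'(x) has coefficient (n+1) a_{n+1} at x^n;
-y(x) has coefficient -1 a_n at x^n.
Matching x^n: (n+2)(n+1) a_{n+2} + (n+1) a_{n+1} - 1 a_n = 0.
Thus a_{n+2} = [-(n+1) a_{n+1} + 1 a_n] / ((n+1)(n+2)).

Check with a_0 = 1, a_1 = -1 (apply the recurrence for n = 0, 1, 2, 3): a_0 = 1, a_1 = -1, a_2 = 1, a_3 = -1/2, a_4 = 5/24, a_5 = -1/15.

a_(n+2) = [-(n+1) a_(n+1) + 1 a_n] / ((n+1)(n+2)); check: a_0 = 1, a_1 = -1, a_2 = 1, a_3 = -1/2, a_4 = 5/24, a_5 = -1/15


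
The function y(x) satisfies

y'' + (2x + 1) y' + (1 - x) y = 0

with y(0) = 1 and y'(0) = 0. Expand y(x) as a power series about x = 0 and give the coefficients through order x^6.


Ansatz: y(x) = sum_{n>=0} a_n x^n, so y'(x) = sum_{n>=1} n a_n x^(n-1) and y''(x) = sum_{n>=2} n(n-1) a_n x^(n-2).
Substitute into P(x) y'' + Q(x) y' + R(x) y = 0 with P(x) = 1, Q(x) = 2x + 1, R(x) = 1 - x, and match powers of x.
Initial conditions: a_0 = 1, a_1 = 0.
Setting the coefficient of each power of x to zero and solving order by order (substituting the coefficients already found):
  x^0: 2 a_2 + a_1 + a_0 = 0  ->  2 a_2 = -a_1 - a_0 = -1  ->  a_2 = -1/2
  x^1: 6 a_3 + 2 a_2 + 3 a_1 - a_0 = 0  ->  6 a_3 = -2 a_2 - 3 a_1 + a_0 = 2  ->  a_3 = 1/3
  x^2: 12 a_4 + 3 a_3 + 5 a_2 - a_1 = 0  ->  12 a_4 = -3 a_3 - 5 a_2 + a_1 = 3/2  ->  a_4 = 1/8
  x^3: 20 a_5 + 4 a_4 + 7 a_3 - a_2 = 0  ->  20 a_5 = -4 a_4 - 7 a_3 + a_2 = -10/3  ->  a_5 = -1/6
  x^4: 30 a_6 + 5 a_5 + 9 a_4 - a_3 = 0  ->  30 a_6 = -5 a_5 - 9 a_4 + a_3 = 1/24  ->  a_6 = 1/720
Truncated series: y(x) = 1 - (1/2) x^2 + (1/3) x^3 + (1/8) x^4 - (1/6) x^5 + (1/720) x^6 + O(x^7).

a_0 = 1; a_1 = 0; a_2 = -1/2; a_3 = 1/3; a_4 = 1/8; a_5 = -1/6; a_6 = 1/720


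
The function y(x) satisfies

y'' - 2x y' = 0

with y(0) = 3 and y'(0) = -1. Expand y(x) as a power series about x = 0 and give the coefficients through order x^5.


Ansatz: y(x) = sum_{n>=0} a_n x^n, so y'(x) = sum_{n>=1} n a_n x^(n-1) and y''(x) = sum_{n>=2} n(n-1) a_n x^(n-2).
Substitute into P(x) y'' + Q(x) y' + R(x) y = 0 with P(x) = 1, Q(x) = -2x, R(x) = 0, and match powers of x.
Initial conditions: a_0 = 3, a_1 = -1.
Setting the coefficient of each power of x to zero and solving order by order (substituting the coefficients already found):
  x^0: 2 a_2 = 0  ->  a_2 = 0
  x^1: 6 a_3 - 2 a_1 = 0  ->  6 a_3 = 2 a_1 = -2  ->  a_3 = -1/3
  x^2: 12 a_4 - 4 a_2 = 0  ->  12 a_4 = 4 a_2 = 0  ->  a_4 = 0
  x^3: 20 a_5 - 6 a_3 = 0  ->  20 a_5 = 6 a_3 = -2  ->  a_5 = -1/10
Truncated series: y(x) = 3 - x - (1/3) x^3 - (1/10) x^5 + O(x^6).

a_0 = 3; a_1 = -1; a_2 = 0; a_3 = -1/3; a_4 = 0; a_5 = -1/10


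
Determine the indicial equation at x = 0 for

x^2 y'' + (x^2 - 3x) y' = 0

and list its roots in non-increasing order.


Divide by x^2 to reach normal form y'' + P_1(x) y' + P_2(x) y = 0 with P_1(x) = 1 - 3/x and P_2(x) = 0.
x = 0 is a singular point because the y'-coefficient 1 - 3/x has a pole at x = 0.
It is a regular singular point because x P_1(x) = p(x) = x - 3 and x^2 P_2(x) = q(x) = 0 are polynomials, hence analytic at x = 0.
p(0) = -3,  q(0) = 0.
Indicial equation: r(r-1) + p(0) r + q(0) = 0, i.e. r^2 + (p(0) - 1) r + q(0) = 0, i.e. r^2 - 4 r = 0.
Discriminant: (-4)^2 - 4(0) = 16, so r = (4 ± 4)/2.
Solving: r_1 = 4, r_2 = 0.

indicial: r^2 - 4 r = 0; roots r_1 = 4, r_2 = 0


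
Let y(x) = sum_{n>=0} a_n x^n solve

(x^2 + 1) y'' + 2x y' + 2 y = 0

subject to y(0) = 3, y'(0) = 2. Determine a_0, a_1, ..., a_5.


Ansatz: y(x) = sum_{n>=0} a_n x^n, so y'(x) = sum_{n>=1} n a_n x^(n-1) and y''(x) = sum_{n>=2} n(n-1) a_n x^(n-2).
Substitute into P(x) y'' + Q(x) y' + R(x) y = 0 with P(x) = x^2 + 1, Q(x) = 2x, R(x) = 2, and match powers of x.
Initial conditions: a_0 = 3, a_1 = 2.
Setting the coefficient of each power of x to zero and solving order by order (substituting the coefficients already found):
  x^0: 2 a_2 + 2 a_0 = 0  ->  2 a_2 = -2 a_0 = -6  ->  a_2 = -3
  x^1: 6 a_3 + 4 a_1 = 0  ->  6 a_3 = -4 a_1 = -8  ->  a_3 = -4/3
  x^2: 12 a_4 + 8 a_2 = 0  ->  12 a_4 = -8 a_2 = 24  ->  a_4 = 2
  x^3: 20 a_5 + 14 a_3 = 0  ->  20 a_5 = -14 a_3 = 56/3  ->  a_5 = 14/15
Truncated series: y(x) = 3 + 2 x - 3 x^2 - (4/3) x^3 + 2 x^4 + (14/15) x^5 + O(x^6).

a_0 = 3; a_1 = 2; a_2 = -3; a_3 = -4/3; a_4 = 2; a_5 = 14/15


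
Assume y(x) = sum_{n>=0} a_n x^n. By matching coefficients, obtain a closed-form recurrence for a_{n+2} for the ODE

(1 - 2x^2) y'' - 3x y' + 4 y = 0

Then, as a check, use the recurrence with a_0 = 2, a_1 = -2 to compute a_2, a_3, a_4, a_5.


Substitute y = sum_n a_n x^n.
(1 - 2 x^2) y'' contributes (n+2)(n+1) a_{n+2} - 2 n(n-1) a_n at x^n.
-3 x y'(x) contributes -3 n a_n at x^n.
4 y(x) contributes 4 a_n at x^n.
Matching x^n: (n+2)(n+1) a_{n+2} + (-2 n(n-1) - 3 n + 4) a_n = 0.
Thus a_{n+2} = (2 n(n-1) + 3 n - 4) / ((n+1)(n+2)) * a_n.

Check with a_0 = 2, a_1 = -2 (apply the recurrence for n = 0, 1, 2, 3): a_0 = 2, a_1 = -2, a_2 = -4, a_3 = 1/3, a_4 = -2, a_5 = 17/60.

a_(n+2) = (2 n(n-1) + 3 n - 4) / ((n+1)(n+2)) * a_n; check: a_0 = 2, a_1 = -2, a_2 = -4, a_3 = 1/3, a_4 = -2, a_5 = 17/60


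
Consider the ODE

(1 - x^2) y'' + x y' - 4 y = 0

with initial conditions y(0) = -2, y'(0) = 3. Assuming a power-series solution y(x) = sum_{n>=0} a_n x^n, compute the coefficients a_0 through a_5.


Ansatz: y(x) = sum_{n>=0} a_n x^n, so y'(x) = sum_{n>=1} n a_n x^(n-1) and y''(x) = sum_{n>=2} n(n-1) a_n x^(n-2).
Substitute into P(x) y'' + Q(x) y' + R(x) y = 0 with P(x) = 1 - x^2, Q(x) = x, R(x) = -4, and match powers of x.
Initial conditions: a_0 = -2, a_1 = 3.
Setting the coefficient of each power of x to zero and solving order by order (substituting the coefficients already found):
  x^0: 2 a_2 - 4 a_0 = 0  ->  2 a_2 = 4 a_0 = -8  ->  a_2 = -4
  x^1: 6 a_3 - 3 a_1 = 0  ->  6 a_3 = 3 a_1 = 9  ->  a_3 = 3/2
  x^2: 12 a_4 - 4 a_2 = 0  ->  12 a_4 = 4 a_2 = -16  ->  a_4 = -4/3
  x^3: 20 a_5 - 7 a_3 = 0  ->  20 a_5 = 7 a_3 = 21/2  ->  a_5 = 21/40
Truncated series: y(x) = -2 + 3 x - 4 x^2 + (3/2) x^3 - (4/3) x^4 + (21/40) x^5 + O(x^6).

a_0 = -2; a_1 = 3; a_2 = -4; a_3 = 3/2; a_4 = -4/3; a_5 = 21/40


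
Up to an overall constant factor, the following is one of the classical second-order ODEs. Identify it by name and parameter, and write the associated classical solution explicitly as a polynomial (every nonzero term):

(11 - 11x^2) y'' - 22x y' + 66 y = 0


All three coefficients share the factor 11; dividing through by 11 gives  (1 - x^2) y'' - 2x y' + 6 y = 0.
This matches the Legendre equation (1 - x^2) y'' - 2x y' + n(n+1) y = 0 (note the -2x y' term) with n(n+1) = 6, so n = 2; the polynomial solution is P_2(x).
With y = sum_k a_k x^k, matching x^k gives (k+2)(k+1) a_{k+2} = [k(k+1) - n(n+1)] a_k = (k - 2)(k + 3) a_k. The right side vanishes at k = 2, so the series with the parity of 2 terminates at degree 2.
Standard normalization (P_n(1) = 1): leading coefficient (2n)!/(2^n (n!)^2) = 24/(4*4) = 3/2, so a_2 = 3/2. Work downward with a_k = (k+1)(k+2) a_{k+2} / ((k - 2)(k + 3)):
  a_0 = (1)(2)(3/2) / ((0 - 2)(0 + 3)) = 3/(-6) = -1/2
Hence P_2(x) = 3 x^2/2 - 1/2.

P_2(x); series = 3 x^2/2 - 1/2


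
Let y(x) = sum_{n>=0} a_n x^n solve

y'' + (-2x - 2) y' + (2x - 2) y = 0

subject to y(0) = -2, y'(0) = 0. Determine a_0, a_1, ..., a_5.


Ansatz: y(x) = sum_{n>=0} a_n x^n, so y'(x) = sum_{n>=1} n a_n x^(n-1) and y''(x) = sum_{n>=2} n(n-1) a_n x^(n-2).
Substitute into P(x) y'' + Q(x) y' + R(x) y = 0 with P(x) = 1, Q(x) = -2x - 2, R(x) = 2x - 2, and match powers of x.
Initial conditions: a_0 = -2, a_1 = 0.
Setting the coefficient of each power of x to zero and solving order by order (substituting the coefficients already found):
  x^0: 2 a_2 - 2 a_1 - 2 a_0 = 0  ->  2 a_2 = 2 a_1 + 2 a_0 = -4  ->  a_2 = -2
  x^1: 6 a_3 - 4 a_2 - 4 a_1 + 2 a_0 = 0  ->  6 a_3 = 4 a_2 + 4 a_1 - 2 a_0 = -4  ->  a_3 = -2/3
  x^2: 12 a_4 - 6 a_3 - 6 a_2 + 2 a_1 = 0  ->  12 a_4 = 6 a_3 + 6 a_2 - 2 a_1 = -16  ->  a_4 = -4/3
  x^3: 20 a_5 - 8 a_4 - 8 a_3 + 2 a_2 = 0  ->  20 a_5 = 8 a_4 + 8 a_3 - 2 a_2 = -12  ->  a_5 = -3/5
Truncated series: y(x) = -2 - 2 x^2 - (2/3) x^3 - (4/3) x^4 - (3/5) x^5 + O(x^6).

a_0 = -2; a_1 = 0; a_2 = -2; a_3 = -2/3; a_4 = -4/3; a_5 = -3/5


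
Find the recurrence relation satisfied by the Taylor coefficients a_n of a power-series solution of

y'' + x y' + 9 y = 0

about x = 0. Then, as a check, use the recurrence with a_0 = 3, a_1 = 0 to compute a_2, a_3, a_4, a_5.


Substitute y = sum_n a_n x^n.
y''(x) has coefficient (n+2)(n+1) a_{n+2} at x^n;
x y'(x) has coefficient n a_n at x^n (shift);
9 y(x) has coefficient 9 a_n at x^n.
Matching x^n: (n+2)(n+1) a_{n+2} + (n + 9) a_n = 0.
Thus a_{n+2} = (-n - 9) / ((n+1)(n+2)) * a_n.

Check with a_0 = 3, a_1 = 0 (apply the recurrence for n = 0, 1, 2, 3): a_0 = 3, a_1 = 0, a_2 = -27/2, a_3 = 0, a_4 = 99/8, a_5 = 0.

a_(n+2) = (-n - 9) / ((n+1)(n+2)) * a_n; check: a_0 = 3, a_1 = 0, a_2 = -27/2, a_3 = 0, a_4 = 99/8, a_5 = 0


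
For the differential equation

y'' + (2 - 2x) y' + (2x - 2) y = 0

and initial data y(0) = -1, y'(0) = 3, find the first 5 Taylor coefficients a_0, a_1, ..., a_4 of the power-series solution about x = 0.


Ansatz: y(x) = sum_{n>=0} a_n x^n, so y'(x) = sum_{n>=1} n a_n x^(n-1) and y''(x) = sum_{n>=2} n(n-1) a_n x^(n-2).
Substitute into P(x) y'' + Q(x) y' + R(x) y = 0 with P(x) = 1, Q(x) = 2 - 2x, R(x) = 2x - 2, and match powers of x.
Initial conditions: a_0 = -1, a_1 = 3.
Setting the coefficient of each power of x to zero and solving order by order (substituting the coefficients already found):
  x^0: 2 a_2 + 2 a_1 - 2 a_0 = 0  ->  2 a_2 = -2 a_1 + 2 a_0 = -8  ->  a_2 = -4
  x^1: 6 a_3 + 4 a_2 - 4 a_1 + 2 a_0 = 0  ->  6 a_3 = -4 a_2 + 4 a_1 - 2 a_0 = 30  ->  a_3 = 5
  x^2: 12 a_4 + 6 a_3 - 6 a_2 + 2 a_1 = 0  ->  12 a_4 = -6 a_3 + 6 a_2 - 2 a_1 = -60  ->  a_4 = -5
Truncated series: y(x) = -1 + 3 x - 4 x^2 + 5 x^3 - 5 x^4 + O(x^5).

a_0 = -1; a_1 = 3; a_2 = -4; a_3 = 5; a_4 = -5


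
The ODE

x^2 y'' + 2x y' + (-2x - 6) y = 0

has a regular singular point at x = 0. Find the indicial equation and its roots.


Divide by x^2 to reach normal form y'' + P_1(x) y' + P_2(x) y = 0 with P_1(x) = 2/x and P_2(x) = -2/x - 6/x^2.
x = 0 is a singular point because the y'-coefficient 2/x has a pole at x = 0 and the y-coefficient -2/x - 6/x^2 has a pole at x = 0.
It is a regular singular point because x P_1(x) = p(x) = 2 and x^2 P_2(x) = q(x) = -2x - 6 are polynomials, hence analytic at x = 0.
p(0) = 2,  q(0) = -6.
Indicial equation: r(r-1) + p(0) r + q(0) = 0, i.e. r^2 + (p(0) - 1) r + q(0) = 0, i.e. r^2 + 1 r - 6 = 0.
Discriminant: (1)^2 - 4(-6) = 25, so r = (-1 ± 5)/2.
Solving: r_1 = 2, r_2 = -3.

indicial: r^2 + 1 r - 6 = 0; roots r_1 = 2, r_2 = -3


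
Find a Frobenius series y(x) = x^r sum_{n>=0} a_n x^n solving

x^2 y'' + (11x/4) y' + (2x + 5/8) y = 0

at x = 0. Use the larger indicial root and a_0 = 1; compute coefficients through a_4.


Write in Frobenius form y'' + (p(x)/x) y' + (q(x)/x^2) y = 0:
  p(x) = 11/4,  q(x) = 2x + 5/8.
Indicial equation: r(r-1) + (11/4) r + (5/8) = 0 -> roots r_1 = -1/2, r_2 = -5/4.
Take r = r_1 = -1/2. Let y(x) = x^r sum_{n>=0} a_n x^n with a_0 = 1.
Substitute y = x^r sum a_n x^n and match x^{r+n}. The recurrence is
  D(n) a_n + 2 a_{n-1} = 0,  where D(n) = (r+n)(r+n-1) + (11/4)(r+n) + (5/8).
  a_n = -2 / D(n) * a_{n-1}.
Since the indicial polynomial factors as (r - r_1)(r - r_2), D(n) = (r_1 + n - r_1)(r_1 + n - r_2) = n(n + 3/4).
Evaluating step by step (a_0 = 1):
  n = 1: D(1) = 1(1 + 3/4) = 7/4; numerator = -2(1) = -2; a_1 = (-2)/(7/4) = -8/7
  n = 2: D(2) = 2(2 + 3/4) = 11/2; numerator = -2(-8/7) = 16/7; a_2 = (16/7)/(11/2) = 32/77
  n = 3: D(3) = 3(3 + 3/4) = 45/4; numerator = -2(32/77) = -64/77; a_3 = (-64/77)/(45/4) = -256/3465
  n = 4: D(4) = 4(4 + 3/4) = 19; numerator = -2(-256/3465) = 512/3465; a_4 = (512/3465)/(19) = 512/65835

r = -1/2; a_0 = 1; a_1 = -8/7; a_2 = 32/77; a_3 = -256/3465; a_4 = 512/65835


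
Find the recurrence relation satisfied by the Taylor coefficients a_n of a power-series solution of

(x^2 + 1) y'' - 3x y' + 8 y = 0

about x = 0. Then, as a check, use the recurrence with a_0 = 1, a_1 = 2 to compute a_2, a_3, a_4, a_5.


Substitute y = sum_n a_n x^n.
(1 + 1 x^2) y'' contributes (n+2)(n+1) a_{n+2} + n(n-1) a_n at x^n.
-3 x y'(x) contributes -3 n a_n at x^n.
8 y(x) contributes 8 a_n at x^n.
Matching x^n: (n+2)(n+1) a_{n+2} + (n(n-1) - 3 n + 8) a_n = 0.
Thus a_{n+2} = (-n(n-1) + 3 n - 8) / ((n+1)(n+2)) * a_n.

Check with a_0 = 1, a_1 = 2 (apply the recurrence for n = 0, 1, 2, 3): a_0 = 1, a_1 = 2, a_2 = -4, a_3 = -5/3, a_4 = 4/3, a_5 = 5/12.

a_(n+2) = (-n(n-1) + 3 n - 8) / ((n+1)(n+2)) * a_n; check: a_0 = 1, a_1 = 2, a_2 = -4, a_3 = -5/3, a_4 = 4/3, a_5 = 5/12


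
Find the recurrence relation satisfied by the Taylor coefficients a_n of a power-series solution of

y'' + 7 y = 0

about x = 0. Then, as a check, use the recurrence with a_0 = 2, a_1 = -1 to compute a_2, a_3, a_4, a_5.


Substitute y = sum_n a_n x^n into y'' + (const) y = 0.
y''(x) = sum_{n>=0} (n+2)(n+1) a_{n+2} x^n.
The ODE becomes sum_n [(n+2)(n+1) a_{n+2} + 7 a_n] x^n = 0.
Setting each coefficient to zero gives the recurrence:
  (n+2)(n+1) a_{n+2} + 7 a_n = 0,
  a_{n+2} = -7 / ((n+1)(n+2)) a_n.

Check with a_0 = 2, a_1 = -1 (apply the recurrence for n = 0, 1, 2, 3): a_0 = 2, a_1 = -1, a_2 = -7, a_3 = 7/6, a_4 = 49/12, a_5 = -49/120.

a_{n+2} = -7/((n+1)(n+2)) * a_n; check: a_0 = 2, a_1 = -1, a_2 = -7, a_3 = 7/6, a_4 = 49/12, a_5 = -49/120


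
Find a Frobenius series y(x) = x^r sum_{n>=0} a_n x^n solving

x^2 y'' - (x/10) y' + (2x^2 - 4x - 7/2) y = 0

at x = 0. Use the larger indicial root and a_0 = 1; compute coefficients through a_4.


Write in Frobenius form y'' + (p(x)/x) y' + (q(x)/x^2) y = 0:
  p(x) = -1/10,  q(x) = 2x^2 - 4x - 7/2.
Indicial equation: r(r-1) + (-1/10) r + (-7/2) = 0 -> roots r_1 = 5/2, r_2 = -7/5.
Take r = r_1 = 5/2. Let y(x) = x^r sum_{n>=0} a_n x^n with a_0 = 1.
Substitute y = x^r sum a_n x^n and match x^{r+n}. The recurrence is
  D(n) a_n - 4 a_{n-1} + 2 a_{n-2} = 0,  where D(n) = (r+n)(r+n-1) + (-1/10)(r+n) + (-7/2).
  a_n = [4 a_{n-1} - 2 a_{n-2}] / D(n).
Since the indicial polynomial factors as (r - r_1)(r - r_2), D(n) = (r_1 + n - r_1)(r_1 + n - r_2) = n(n + 39/10).
Evaluating step by step (a_0 = 1):
  n = 1: D(1) = 1(1 + 39/10) = 49/10; numerator = 4(1) = 4; a_1 = (4)/(49/10) = 40/49
  n = 2: D(2) = 2(2 + 39/10) = 59/5; numerator = 4(40/49) - 2(1) = 62/49; a_2 = (62/49)/(59/5) = 310/2891
  n = 3: D(3) = 3(3 + 39/10) = 207/10; numerator = 4(310/2891) - 2(40/49) = -3480/2891; a_3 = (-3480/2891)/(207/10) = -11600/199479
  n = 4: D(4) = 4(4 + 39/10) = 158/5; numerator = 4(-11600/199479) - 2(310/2891) = -1820/4071; a_4 = (-1820/4071)/(158/5) = -4550/321609

r = 5/2; a_0 = 1; a_1 = 40/49; a_2 = 310/2891; a_3 = -11600/199479; a_4 = -4550/321609


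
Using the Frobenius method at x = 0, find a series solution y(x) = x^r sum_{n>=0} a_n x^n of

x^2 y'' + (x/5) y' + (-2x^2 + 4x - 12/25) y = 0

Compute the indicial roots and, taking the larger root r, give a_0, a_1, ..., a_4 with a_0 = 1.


Write in Frobenius form y'' + (p(x)/x) y' + (q(x)/x^2) y = 0:
  p(x) = 1/5,  q(x) = -2x^2 + 4x - 12/25.
Indicial equation: r(r-1) + (1/5) r + (-12/25) = 0 -> roots r_1 = 6/5, r_2 = -2/5.
Take r = r_1 = 6/5. Let y(x) = x^r sum_{n>=0} a_n x^n with a_0 = 1.
Substitute y = x^r sum a_n x^n and match x^{r+n}. The recurrence is
  D(n) a_n + 4 a_{n-1} - 2 a_{n-2} = 0,  where D(n) = (r+n)(r+n-1) + (1/5)(r+n) + (-12/25).
  a_n = [-4 a_{n-1} + 2 a_{n-2}] / D(n).
Since the indicial polynomial factors as (r - r_1)(r - r_2), D(n) = (r_1 + n - r_1)(r_1 + n - r_2) = n(n + 8/5).
Evaluating step by step (a_0 = 1):
  n = 1: D(1) = 1(1 + 8/5) = 13/5; numerator = -4(1) = -4; a_1 = (-4)/(13/5) = -20/13
  n = 2: D(2) = 2(2 + 8/5) = 36/5; numerator = -4(-20/13) + 2(1) = 106/13; a_2 = (106/13)/(36/5) = 265/234
  n = 3: D(3) = 3(3 + 8/5) = 69/5; numerator = -4(265/234) + 2(-20/13) = -890/117; a_3 = (-890/117)/(69/5) = -4450/8073
  n = 4: D(4) = 4(4 + 8/5) = 112/5; numerator = -4(-4450/8073) + 2(265/234) = 36085/8073; a_4 = (36085/8073)/(112/5) = 25775/129168

r = 6/5; a_0 = 1; a_1 = -20/13; a_2 = 265/234; a_3 = -4450/8073; a_4 = 25775/129168


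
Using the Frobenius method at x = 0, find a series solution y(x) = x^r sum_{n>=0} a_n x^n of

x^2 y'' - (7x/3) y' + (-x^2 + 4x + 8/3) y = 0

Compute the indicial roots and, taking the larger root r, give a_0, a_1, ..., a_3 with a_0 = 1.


Write in Frobenius form y'' + (p(x)/x) y' + (q(x)/x^2) y = 0:
  p(x) = -7/3,  q(x) = -x^2 + 4x + 8/3.
Indicial equation: r(r-1) + (-7/3) r + (8/3) = 0 -> roots r_1 = 2, r_2 = 4/3.
Take r = r_1 = 2. Let y(x) = x^r sum_{n>=0} a_n x^n with a_0 = 1.
Substitute y = x^r sum a_n x^n and match x^{r+n}. The recurrence is
  D(n) a_n + 4 a_{n-1} - 1 a_{n-2} = 0,  where D(n) = (r+n)(r+n-1) + (-7/3)(r+n) + (8/3).
  a_n = [-4 a_{n-1} + 1 a_{n-2}] / D(n).
Since the indicial polynomial factors as (r - r_1)(r - r_2), D(n) = (r_1 + n - r_1)(r_1 + n - r_2) = n(n + 2/3).
Evaluating step by step (a_0 = 1):
  n = 1: D(1) = 1(1 + 2/3) = 5/3; numerator = -4(1) = -4; a_1 = (-4)/(5/3) = -12/5
  n = 2: D(2) = 2(2 + 2/3) = 16/3; numerator = -4(-12/5) + 1(1) = 53/5; a_2 = (53/5)/(16/3) = 159/80
  n = 3: D(3) = 3(3 + 2/3) = 11; numerator = -4(159/80) + 1(-12/5) = -207/20; a_3 = (-207/20)/(11) = -207/220

r = 2; a_0 = 1; a_1 = -12/5; a_2 = 159/80; a_3 = -207/220


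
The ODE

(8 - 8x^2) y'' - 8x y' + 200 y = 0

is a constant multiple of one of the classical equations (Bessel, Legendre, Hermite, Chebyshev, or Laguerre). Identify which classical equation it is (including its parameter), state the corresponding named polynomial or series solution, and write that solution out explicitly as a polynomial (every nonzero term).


All three coefficients share the factor 8; dividing through by 8 gives  (1 - x^2) y'' - x y' + 25 y = 0.
This matches the Chebyshev equation (1 - x^2) y'' - x y' + n^2 y = 0 (note the -x y' term, not -2x y') with n^2 = 25, so n = 5; the polynomial solution is T_5(x).
With y = sum_k a_k x^k, matching x^k gives (k+2)(k+1) a_{k+2} = (k^2 - n^2) a_k = (k - 5)(k + 5) a_k. The right side vanishes at k = 5, so the series with the parity of 5 terminates at degree 5.
Standard normalization: leading coefficient of T_n is 2^(n-1), so a_5 = 2^4 = 16. Work downward with a_k = (k+1)(k+2) a_{k+2} / ((k - 5)(k + 5)):
  a_3 = (4)(5)(16) / ((3 - 5)(3 + 5)) = 320/(-16) = -20
  a_1 = (2)(3)(-20) / ((1 - 5)(1 + 5)) = -120/(-24) = 5
Hence T_5(x) = 16 x^5 - 20 x^3 + 5 x.

T_5(x); series = 16 x^5 - 20 x^3 + 5 x


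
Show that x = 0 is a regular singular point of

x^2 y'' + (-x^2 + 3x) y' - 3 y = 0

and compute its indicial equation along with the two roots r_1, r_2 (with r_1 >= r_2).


Divide by x^2 to reach normal form y'' + P_1(x) y' + P_2(x) y = 0 with P_1(x) = -1 + 3/x and P_2(x) = -3/x^2.
x = 0 is a singular point because the y'-coefficient -1 + 3/x has a pole at x = 0 and the y-coefficient -3/x^2 has a pole at x = 0.
It is a regular singular point because x P_1(x) = p(x) = 3 - x and x^2 P_2(x) = q(x) = -3 are polynomials, hence analytic at x = 0.
p(0) = 3,  q(0) = -3.
Indicial equation: r(r-1) + p(0) r + q(0) = 0, i.e. r^2 + (p(0) - 1) r + q(0) = 0, i.e. r^2 + 2 r - 3 = 0.
Discriminant: (2)^2 - 4(-3) = 16, so r = (-2 ± 4)/2.
Solving: r_1 = 1, r_2 = -3.

indicial: r^2 + 2 r - 3 = 0; roots r_1 = 1, r_2 = -3


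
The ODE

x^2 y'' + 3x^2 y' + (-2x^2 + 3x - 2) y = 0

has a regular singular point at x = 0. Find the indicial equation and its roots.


Divide by x^2 to reach normal form y'' + P_1(x) y' + P_2(x) y = 0 with P_1(x) = 3 and P_2(x) = -2 + 3/x - 2/x^2.
x = 0 is a singular point because the y-coefficient -2 + 3/x - 2/x^2 has a pole at x = 0.
It is a regular singular point because x P_1(x) = p(x) = 3x and x^2 P_2(x) = q(x) = -2x^2 + 3x - 2 are polynomials, hence analytic at x = 0.
p(0) = 0,  q(0) = -2.
Indicial equation: r(r-1) + p(0) r + q(0) = 0, i.e. r^2 + (p(0) - 1) r + q(0) = 0, i.e. r^2 - 1 r - 2 = 0.
Discriminant: (-1)^2 - 4(-2) = 9, so r = (1 ± 3)/2.
Solving: r_1 = 2, r_2 = -1.

indicial: r^2 - 1 r - 2 = 0; roots r_1 = 2, r_2 = -1


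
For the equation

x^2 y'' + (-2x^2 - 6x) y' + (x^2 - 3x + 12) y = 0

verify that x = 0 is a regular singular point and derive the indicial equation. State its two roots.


Divide by x^2 to reach normal form y'' + P_1(x) y' + P_2(x) y = 0 with P_1(x) = -2 - 6/x and P_2(x) = 1 - 3/x + 12/x^2.
x = 0 is a singular point because the y'-coefficient -2 - 6/x has a pole at x = 0 and the y-coefficient 1 - 3/x + 12/x^2 has a pole at x = 0.
It is a regular singular point because x P_1(x) = p(x) = -2x - 6 and x^2 P_2(x) = q(x) = x^2 - 3x + 12 are polynomials, hence analytic at x = 0.
p(0) = -6,  q(0) = 12.
Indicial equation: r(r-1) + p(0) r + q(0) = 0, i.e. r^2 + (p(0) - 1) r + q(0) = 0, i.e. r^2 - 7 r + 12 = 0.
Discriminant: (-7)^2 - 4(12) = 1, so r = (7 ± 1)/2.
Solving: r_1 = 4, r_2 = 3.

indicial: r^2 - 7 r + 12 = 0; roots r_1 = 4, r_2 = 3


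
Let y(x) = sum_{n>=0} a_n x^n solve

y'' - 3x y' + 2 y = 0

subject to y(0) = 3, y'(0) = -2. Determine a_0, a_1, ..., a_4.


Ansatz: y(x) = sum_{n>=0} a_n x^n, so y'(x) = sum_{n>=1} n a_n x^(n-1) and y''(x) = sum_{n>=2} n(n-1) a_n x^(n-2).
Substitute into P(x) y'' + Q(x) y' + R(x) y = 0 with P(x) = 1, Q(x) = -3x, R(x) = 2, and match powers of x.
Initial conditions: a_0 = 3, a_1 = -2.
Setting the coefficient of each power of x to zero and solving order by order (substituting the coefficients already found):
  x^0: 2 a_2 + 2 a_0 = 0  ->  2 a_2 = -2 a_0 = -6  ->  a_2 = -3
  x^1: 6 a_3 - a_1 = 0  ->  6 a_3 = a_1 = -2  ->  a_3 = -1/3
  x^2: 12 a_4 - 4 a_2 = 0  ->  12 a_4 = 4 a_2 = -12  ->  a_4 = -1
Truncated series: y(x) = 3 - 2 x - 3 x^2 - (1/3) x^3 - x^4 + O(x^5).

a_0 = 3; a_1 = -2; a_2 = -3; a_3 = -1/3; a_4 = -1


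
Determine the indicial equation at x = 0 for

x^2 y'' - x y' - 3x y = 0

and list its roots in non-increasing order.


Divide by x^2 to reach normal form y'' + P_1(x) y' + P_2(x) y = 0 with P_1(x) = -1/x and P_2(x) = -3/x.
x = 0 is a singular point because the y'-coefficient -1/x has a pole at x = 0 and the y-coefficient -3/x has a pole at x = 0.
It is a regular singular point because x P_1(x) = p(x) = -1 and x^2 P_2(x) = q(x) = -3x are polynomials, hence analytic at x = 0.
p(0) = -1,  q(0) = 0.
Indicial equation: r(r-1) + p(0) r + q(0) = 0, i.e. r^2 + (p(0) - 1) r + q(0) = 0, i.e. r^2 - 2 r = 0.
Discriminant: (-2)^2 - 4(0) = 4, so r = (2 ± 2)/2.
Solving: r_1 = 2, r_2 = 0.

indicial: r^2 - 2 r = 0; roots r_1 = 2, r_2 = 0


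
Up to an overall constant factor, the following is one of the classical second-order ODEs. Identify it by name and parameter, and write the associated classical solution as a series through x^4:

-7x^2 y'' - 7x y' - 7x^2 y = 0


All three coefficients share the factor -7; dividing through by -7 gives  x^2 y'' + x y' + x^2 y = 0.
This matches the Bessel equation x^2 y'' + x y' + (x^2 - nu^2) y = 0 with nu^2 = 0, so nu = 0; the solution bounded at x = 0 is J_0(x).
Frobenius at x = 0: indicial roots ±nu; for r = nu the recurrence k(k + 2nu) c_k = -c_{k-2} gives the standard series J_nu(x) = sum_{k>=0} (-1)^k / (k! (k+nu)!) (x/2)^(2k+nu). Evaluate the first 3 terms:
  k = 0: (-1)^0 / (0! * 0! * 2^0) x^0 = 1/(1*1*1) x^0 = (1) x^0
  k = 1: (-1)^1 / (1! * 1! * 2^2) x^2 = -1/(1*1*4) x^2 = (-1/4) x^2
  k = 2: (-1)^2 / (2! * 2! * 2^4) x^4 = 1/(2*2*16) x^4 = (1/64) x^4
Hence J_0(x) = x^4/64 - x^2/4 + 1 + ....

J_0(x); series = x^4/64 - x^2/4 + 1


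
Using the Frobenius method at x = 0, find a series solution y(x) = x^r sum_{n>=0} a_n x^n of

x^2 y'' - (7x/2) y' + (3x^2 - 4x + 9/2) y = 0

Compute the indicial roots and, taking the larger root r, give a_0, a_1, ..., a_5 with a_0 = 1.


Write in Frobenius form y'' + (p(x)/x) y' + (q(x)/x^2) y = 0:
  p(x) = -7/2,  q(x) = 3x^2 - 4x + 9/2.
Indicial equation: r(r-1) + (-7/2) r + (9/2) = 0 -> roots r_1 = 3, r_2 = 3/2.
Take r = r_1 = 3. Let y(x) = x^r sum_{n>=0} a_n x^n with a_0 = 1.
Substitute y = x^r sum a_n x^n and match x^{r+n}. The recurrence is
  D(n) a_n - 4 a_{n-1} + 3 a_{n-2} = 0,  where D(n) = (r+n)(r+n-1) + (-7/2)(r+n) + (9/2).
  a_n = [4 a_{n-1} - 3 a_{n-2}] / D(n).
Since the indicial polynomial factors as (r - r_1)(r - r_2), D(n) = (r_1 + n - r_1)(r_1 + n - r_2) = n(n + 3/2).
Evaluating step by step (a_0 = 1):
  n = 1: D(1) = 1(1 + 3/2) = 5/2; numerator = 4(1) = 4; a_1 = (4)/(5/2) = 8/5
  n = 2: D(2) = 2(2 + 3/2) = 7; numerator = 4(8/5) - 3(1) = 17/5; a_2 = (17/5)/(7) = 17/35
  n = 3: D(3) = 3(3 + 3/2) = 27/2; numerator = 4(17/35) - 3(8/5) = -20/7; a_3 = (-20/7)/(27/2) = -40/189
  n = 4: D(4) = 4(4 + 3/2) = 22; numerator = 4(-40/189) - 3(17/35) = -311/135; a_4 = (-311/135)/(22) = -311/2970
  n = 5: D(5) = 5(5 + 3/2) = 65/2; numerator = 4(-311/2970) - 3(-40/189) = 2246/10395; a_5 = (2246/10395)/(65/2) = 4492/675675

r = 3; a_0 = 1; a_1 = 8/5; a_2 = 17/35; a_3 = -40/189; a_4 = -311/2970; a_5 = 4492/675675


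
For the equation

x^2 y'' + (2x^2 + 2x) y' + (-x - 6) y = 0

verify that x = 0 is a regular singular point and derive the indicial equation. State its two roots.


Divide by x^2 to reach normal form y'' + P_1(x) y' + P_2(x) y = 0 with P_1(x) = 2 + 2/x and P_2(x) = -1/x - 6/x^2.
x = 0 is a singular point because the y'-coefficient 2 + 2/x has a pole at x = 0 and the y-coefficient -1/x - 6/x^2 has a pole at x = 0.
It is a regular singular point because x P_1(x) = p(x) = 2x + 2 and x^2 P_2(x) = q(x) = -x - 6 are polynomials, hence analytic at x = 0.
p(0) = 2,  q(0) = -6.
Indicial equation: r(r-1) + p(0) r + q(0) = 0, i.e. r^2 + (p(0) - 1) r + q(0) = 0, i.e. r^2 + 1 r - 6 = 0.
Discriminant: (1)^2 - 4(-6) = 25, so r = (-1 ± 5)/2.
Solving: r_1 = 2, r_2 = -3.

indicial: r^2 + 1 r - 6 = 0; roots r_1 = 2, r_2 = -3


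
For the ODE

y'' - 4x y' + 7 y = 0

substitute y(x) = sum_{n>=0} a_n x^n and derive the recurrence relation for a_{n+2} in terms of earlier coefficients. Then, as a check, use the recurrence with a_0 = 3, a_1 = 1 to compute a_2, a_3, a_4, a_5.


Substitute y = sum_n a_n x^n.
y''(x) has coefficient (n+2)(n+1) a_{n+2} at x^n;
-4 x y'(x) has coefficient -4 n a_n at x^n (shift);
7 y(x) has coefficient 7 a_n at x^n.
Matching x^n: (n+2)(n+1) a_{n+2} + (-4n + 7) a_n = 0.
Thus a_{n+2} = (4n - 7) / ((n+1)(n+2)) * a_n.

Check with a_0 = 3, a_1 = 1 (apply the recurrence for n = 0, 1, 2, 3): a_0 = 3, a_1 = 1, a_2 = -21/2, a_3 = -1/2, a_4 = -7/8, a_5 = -1/8.

a_(n+2) = (4n - 7) / ((n+1)(n+2)) * a_n; check: a_0 = 3, a_1 = 1, a_2 = -21/2, a_3 = -1/2, a_4 = -7/8, a_5 = -1/8


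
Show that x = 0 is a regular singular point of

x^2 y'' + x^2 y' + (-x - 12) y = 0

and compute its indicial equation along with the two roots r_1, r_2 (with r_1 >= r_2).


Divide by x^2 to reach normal form y'' + P_1(x) y' + P_2(x) y = 0 with P_1(x) = 1 and P_2(x) = -1/x - 12/x^2.
x = 0 is a singular point because the y-coefficient -1/x - 12/x^2 has a pole at x = 0.
It is a regular singular point because x P_1(x) = p(x) = x and x^2 P_2(x) = q(x) = -x - 12 are polynomials, hence analytic at x = 0.
p(0) = 0,  q(0) = -12.
Indicial equation: r(r-1) + p(0) r + q(0) = 0, i.e. r^2 + (p(0) - 1) r + q(0) = 0, i.e. r^2 - 1 r - 12 = 0.
Discriminant: (-1)^2 - 4(-12) = 49, so r = (1 ± 7)/2.
Solving: r_1 = 4, r_2 = -3.

indicial: r^2 - 1 r - 12 = 0; roots r_1 = 4, r_2 = -3


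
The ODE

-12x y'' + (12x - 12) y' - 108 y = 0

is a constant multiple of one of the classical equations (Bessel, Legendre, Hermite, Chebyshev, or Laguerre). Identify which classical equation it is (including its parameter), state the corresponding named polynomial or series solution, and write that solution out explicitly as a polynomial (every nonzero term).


All three coefficients share the factor -12; dividing through by -12 gives  x y'' + (1 - x) y' + 9 y = 0.
This matches the Laguerre equation x y'' + (1 - x) y' + n y = 0 with n = 9; the polynomial solution is L_9(x).
With y = sum_k a_k x^k, matching x^k gives (k+1)k a_{k+1} + (k+1) a_{k+1} - k a_k + n a_k = 0, i.e. (k+1)^2 a_{k+1} = (k - n) a_k = (k - 9) a_k. The right side vanishes at k = 9, so the series terminates at degree 9.
Standard normalization L_n(0) = 1 gives a_0 = 1. Work upward with a_{k+1} = (k - 9) a_k / (k+1)^2:
  a_1 = (0 - 9)(1) / 1^2 = -9/1 = -9
  a_2 = (1 - 9)(-9) / 2^2 = 72/4 = 18
  a_3 = (2 - 9)(18) / 3^2 = -126/9 = -14
  a_4 = (3 - 9)(-14) / 4^2 = 84/16 = 21/4
  a_5 = (4 - 9)(21/4) / 5^2 = (-105/4)/25 = -21/20
  a_6 = (5 - 9)(-21/20) / 6^2 = (21/5)/36 = 7/60
  a_7 = (6 - 9)(7/60) / 7^2 = (-7/20)/49 = -1/140
  a_8 = (7 - 9)(-1/140) / 8^2 = (1/70)/64 = 1/4480
  a_9 = (8 - 9)(1/4480) / 9^2 = (-1/4480)/81 = -1/362880
Hence L_9(x) = -x^9/362880 + x^8/4480 - x^7/140 + 7 x^6/60 - 21 x^5/20 + 21 x^4/4 - 14 x^3 + 18 x^2 - 9 x + 1.

L_9(x); series = -x^9/362880 + x^8/4480 - x^7/140 + 7 x^6/60 - 21 x^5/20 + 21 x^4/4 - 14 x^3 + 18 x^2 - 9 x + 1


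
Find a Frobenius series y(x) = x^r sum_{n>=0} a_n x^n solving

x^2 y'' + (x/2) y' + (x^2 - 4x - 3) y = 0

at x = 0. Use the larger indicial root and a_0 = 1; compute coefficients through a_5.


Write in Frobenius form y'' + (p(x)/x) y' + (q(x)/x^2) y = 0:
  p(x) = 1/2,  q(x) = x^2 - 4x - 3.
Indicial equation: r(r-1) + (1/2) r + (-3) = 0 -> roots r_1 = 2, r_2 = -3/2.
Take r = r_1 = 2. Let y(x) = x^r sum_{n>=0} a_n x^n with a_0 = 1.
Substitute y = x^r sum a_n x^n and match x^{r+n}. The recurrence is
  D(n) a_n - 4 a_{n-1} + 1 a_{n-2} = 0,  where D(n) = (r+n)(r+n-1) + (1/2)(r+n) + (-3).
  a_n = [4 a_{n-1} - 1 a_{n-2}] / D(n).
Since the indicial polynomial factors as (r - r_1)(r - r_2), D(n) = (r_1 + n - r_1)(r_1 + n - r_2) = n(n + 7/2).
Evaluating step by step (a_0 = 1):
  n = 1: D(1) = 1(1 + 7/2) = 9/2; numerator = 4(1) = 4; a_1 = (4)/(9/2) = 8/9
  n = 2: D(2) = 2(2 + 7/2) = 11; numerator = 4(8/9) - 1(1) = 23/9; a_2 = (23/9)/(11) = 23/99
  n = 3: D(3) = 3(3 + 7/2) = 39/2; numerator = 4(23/99) - 1(8/9) = 4/99; a_3 = (4/99)/(39/2) = 8/3861
  n = 4: D(4) = 4(4 + 7/2) = 30; numerator = 4(8/3861) - 1(23/99) = -865/3861; a_4 = (-865/3861)/(30) = -173/23166
  n = 5: D(5) = 5(5 + 7/2) = 85/2; numerator = 4(-173/23166) - 1(8/3861) = -370/11583; a_5 = (-370/11583)/(85/2) = -148/196911

r = 2; a_0 = 1; a_1 = 8/9; a_2 = 23/99; a_3 = 8/3861; a_4 = -173/23166; a_5 = -148/196911


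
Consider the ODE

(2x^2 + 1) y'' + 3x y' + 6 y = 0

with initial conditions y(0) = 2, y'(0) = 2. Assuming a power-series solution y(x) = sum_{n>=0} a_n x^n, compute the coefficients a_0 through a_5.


Ansatz: y(x) = sum_{n>=0} a_n x^n, so y'(x) = sum_{n>=1} n a_n x^(n-1) and y''(x) = sum_{n>=2} n(n-1) a_n x^(n-2).
Substitute into P(x) y'' + Q(x) y' + R(x) y = 0 with P(x) = 2x^2 + 1, Q(x) = 3x, R(x) = 6, and match powers of x.
Initial conditions: a_0 = 2, a_1 = 2.
Setting the coefficient of each power of x to zero and solving order by order (substituting the coefficients already found):
  x^0: 2 a_2 + 6 a_0 = 0  ->  2 a_2 = -6 a_0 = -12  ->  a_2 = -6
  x^1: 6 a_3 + 9 a_1 = 0  ->  6 a_3 = -9 a_1 = -18  ->  a_3 = -3
  x^2: 12 a_4 + 16 a_2 = 0  ->  12 a_4 = -16 a_2 = 96  ->  a_4 = 8
  x^3: 20 a_5 + 27 a_3 = 0  ->  20 a_5 = -27 a_3 = 81  ->  a_5 = 81/20
Truncated series: y(x) = 2 + 2 x - 6 x^2 - 3 x^3 + 8 x^4 + (81/20) x^5 + O(x^6).

a_0 = 2; a_1 = 2; a_2 = -6; a_3 = -3; a_4 = 8; a_5 = 81/20


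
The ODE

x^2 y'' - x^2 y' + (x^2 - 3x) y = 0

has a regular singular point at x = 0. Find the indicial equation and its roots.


Divide by x^2 to reach normal form y'' + P_1(x) y' + P_2(x) y = 0 with P_1(x) = -1 and P_2(x) = 1 - 3/x.
x = 0 is a singular point because the y-coefficient 1 - 3/x has a pole at x = 0.
It is a regular singular point because x P_1(x) = p(x) = -x and x^2 P_2(x) = q(x) = x^2 - 3x are polynomials, hence analytic at x = 0.
p(0) = 0,  q(0) = 0.
Indicial equation: r(r-1) + p(0) r + q(0) = 0, i.e. r^2 + (p(0) - 1) r + q(0) = 0, i.e. r^2 - 1 r = 0.
Discriminant: (-1)^2 - 4(0) = 1, so r = (1 ± 1)/2.
Solving: r_1 = 1, r_2 = 0.

indicial: r^2 - 1 r = 0; roots r_1 = 1, r_2 = 0


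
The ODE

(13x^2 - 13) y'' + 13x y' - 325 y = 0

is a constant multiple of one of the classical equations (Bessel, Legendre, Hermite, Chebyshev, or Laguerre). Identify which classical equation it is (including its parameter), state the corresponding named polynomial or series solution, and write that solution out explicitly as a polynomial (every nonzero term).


All three coefficients share the factor -13; dividing through by -13 gives  (1 - x^2) y'' - x y' + 25 y = 0.
This matches the Chebyshev equation (1 - x^2) y'' - x y' + n^2 y = 0 (note the -x y' term, not -2x y') with n^2 = 25, so n = 5; the polynomial solution is T_5(x).
With y = sum_k a_k x^k, matching x^k gives (k+2)(k+1) a_{k+2} = (k^2 - n^2) a_k = (k - 5)(k + 5) a_k. The right side vanishes at k = 5, so the series with the parity of 5 terminates at degree 5.
Standard normalization: leading coefficient of T_n is 2^(n-1), so a_5 = 2^4 = 16. Work downward with a_k = (k+1)(k+2) a_{k+2} / ((k - 5)(k + 5)):
  a_3 = (4)(5)(16) / ((3 - 5)(3 + 5)) = 320/(-16) = -20
  a_1 = (2)(3)(-20) / ((1 - 5)(1 + 5)) = -120/(-24) = 5
Hence T_5(x) = 16 x^5 - 20 x^3 + 5 x.

T_5(x); series = 16 x^5 - 20 x^3 + 5 x
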